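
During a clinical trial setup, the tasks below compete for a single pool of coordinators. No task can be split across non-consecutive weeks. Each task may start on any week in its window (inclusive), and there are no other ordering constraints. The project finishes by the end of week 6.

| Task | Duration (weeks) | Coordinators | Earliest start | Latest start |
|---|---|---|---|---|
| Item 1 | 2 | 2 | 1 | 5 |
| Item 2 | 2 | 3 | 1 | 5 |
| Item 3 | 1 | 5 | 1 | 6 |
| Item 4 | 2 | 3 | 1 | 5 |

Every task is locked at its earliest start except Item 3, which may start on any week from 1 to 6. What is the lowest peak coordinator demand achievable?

8

Item 3@1: w1:13  w2:8  w3:0  w4:0  w5:0  w6:0 → peak 13
Item 3@2: w1:8  w2:13  w3:0  w4:0  w5:0  w6:0 → peak 13
Item 3@3: w1:8  w2:8  w3:5  w4:0  w5:0  w6:0 → peak 8
Item 3@4: w1:8  w2:8  w3:0  w4:5  w5:0  w6:0 → peak 8
Item 3@5: w1:8  w2:8  w3:0  w4:0  w5:5  w6:0 → peak 8
Item 3@6: w1:8  w2:8  w3:0  w4:0  w5:0  w6:5 → peak 8
Best is Item 3@3, peak 8.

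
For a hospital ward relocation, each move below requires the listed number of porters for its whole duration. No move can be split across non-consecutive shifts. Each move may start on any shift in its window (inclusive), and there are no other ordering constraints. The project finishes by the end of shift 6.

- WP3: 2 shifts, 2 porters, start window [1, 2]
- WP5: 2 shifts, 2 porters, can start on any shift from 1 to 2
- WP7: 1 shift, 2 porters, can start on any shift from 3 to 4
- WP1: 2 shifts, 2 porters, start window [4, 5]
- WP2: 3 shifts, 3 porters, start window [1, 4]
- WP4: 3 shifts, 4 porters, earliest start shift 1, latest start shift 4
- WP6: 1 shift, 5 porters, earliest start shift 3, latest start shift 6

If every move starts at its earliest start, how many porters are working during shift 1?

At early start, shift 1 has: WP3, WP5, WP2, WP4.
Demand: 2 + 2 + 3 + 4 = 11.

11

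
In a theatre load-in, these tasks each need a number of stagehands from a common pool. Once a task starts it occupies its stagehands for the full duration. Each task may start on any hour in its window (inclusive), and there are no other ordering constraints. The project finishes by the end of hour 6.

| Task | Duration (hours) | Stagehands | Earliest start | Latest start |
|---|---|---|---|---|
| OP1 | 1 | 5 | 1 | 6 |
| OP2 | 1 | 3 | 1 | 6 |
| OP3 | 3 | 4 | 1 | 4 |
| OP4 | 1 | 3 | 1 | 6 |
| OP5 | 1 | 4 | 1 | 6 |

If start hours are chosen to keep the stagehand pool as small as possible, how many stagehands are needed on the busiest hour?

6

Early-start (OP1@1, OP2@1, OP3@1, OP4@1, OP5@1) gives peak 19: h1:19  h2:4  h3:4  h4:0  h5:0  h6:0.
Shift OP2→2, OP3→3, OP4→2, OP5→6.
Schedule OP1@1, OP2@2, OP3@3, OP4@2, OP5@6: h1:5  h2:6  h3:4  h4:4  h5:4  h6:4 — peak 6.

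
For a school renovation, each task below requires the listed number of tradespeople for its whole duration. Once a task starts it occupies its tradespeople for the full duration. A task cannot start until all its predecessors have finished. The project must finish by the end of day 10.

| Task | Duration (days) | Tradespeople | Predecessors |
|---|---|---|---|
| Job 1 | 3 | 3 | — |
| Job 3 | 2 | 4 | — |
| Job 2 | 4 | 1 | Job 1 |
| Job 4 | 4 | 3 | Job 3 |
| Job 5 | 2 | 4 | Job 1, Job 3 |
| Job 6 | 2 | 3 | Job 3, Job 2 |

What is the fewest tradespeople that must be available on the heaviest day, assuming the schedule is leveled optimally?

Early-start (Job 1@1, Job 3@1, Job 2@4, Job 4@3, Job 5@4, Job 6@8) gives peak 8: d1:7  d2:7  d3:6  d4:8  d5:8  d6:4  d7:1  d8:3  d9:3  d10:0.
Shift Job 5→7.
Schedule Job 1@1, Job 3@1, Job 2@4, Job 4@3, Job 5@7, Job 6@8: d1:7  d2:7  d3:6  d4:4  d5:4  d6:4  d7:5  d8:7  d9:3  d10:0 — peak 7.

7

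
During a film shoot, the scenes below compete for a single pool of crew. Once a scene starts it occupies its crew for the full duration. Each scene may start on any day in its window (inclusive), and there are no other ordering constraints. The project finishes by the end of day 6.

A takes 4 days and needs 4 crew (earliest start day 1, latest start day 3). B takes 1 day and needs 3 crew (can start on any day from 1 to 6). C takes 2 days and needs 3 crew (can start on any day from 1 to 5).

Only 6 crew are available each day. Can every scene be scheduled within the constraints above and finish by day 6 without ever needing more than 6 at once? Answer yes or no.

yes

Schedule A@1, B@5, C@5: d1:4  d2:4  d3:4  d4:4  d5:6  d6:3 — peak 6 ≤ 6.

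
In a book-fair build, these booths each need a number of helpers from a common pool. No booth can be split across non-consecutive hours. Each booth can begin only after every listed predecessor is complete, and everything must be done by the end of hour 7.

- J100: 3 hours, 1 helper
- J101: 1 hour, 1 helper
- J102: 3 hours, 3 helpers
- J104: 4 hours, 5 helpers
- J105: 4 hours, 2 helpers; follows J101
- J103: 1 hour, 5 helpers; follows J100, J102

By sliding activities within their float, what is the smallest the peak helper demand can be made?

8

Early-start (J100@1, J101@1, J102@1, J104@1, J105@2, J103@4) gives peak 12: h1:10  h2:11  h3:11  h4:12  h5:2  h6:0  h7:0.
Shift J100→4, J104→2, J105→4, J103→7.
Schedule J100@4, J101@1, J102@1, J104@2, J105@4, J103@7: h1:4  h2:8  h3:8  h4:8  h5:8  h6:3  h7:7 — peak 8.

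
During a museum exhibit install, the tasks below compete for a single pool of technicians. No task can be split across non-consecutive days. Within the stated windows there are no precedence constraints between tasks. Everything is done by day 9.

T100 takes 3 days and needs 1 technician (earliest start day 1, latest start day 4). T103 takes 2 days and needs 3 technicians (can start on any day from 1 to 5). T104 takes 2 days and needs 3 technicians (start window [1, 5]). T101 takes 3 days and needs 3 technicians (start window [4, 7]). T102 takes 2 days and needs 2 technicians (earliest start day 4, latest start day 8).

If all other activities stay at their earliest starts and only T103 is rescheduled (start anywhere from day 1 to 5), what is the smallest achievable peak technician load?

T103@1: d1:7  d2:7  d3:1  d4:5  d5:5  d6:3  d7:0  d8:0  d9:0 → peak 7
T103@2: d1:4  d2:7  d3:4  d4:5  d5:5  d6:3  d7:0  d8:0  d9:0 → peak 7
T103@3: d1:4  d2:4  d3:4  d4:8  d5:5  d6:3  d7:0  d8:0  d9:0 → peak 8
T103@4: d1:4  d2:4  d3:1  d4:8  d5:8  d6:3  d7:0  d8:0  d9:0 → peak 8
T103@5: d1:4  d2:4  d3:1  d4:5  d5:8  d6:6  d7:0  d8:0  d9:0 → peak 8
Best is T103@1, peak 7.

7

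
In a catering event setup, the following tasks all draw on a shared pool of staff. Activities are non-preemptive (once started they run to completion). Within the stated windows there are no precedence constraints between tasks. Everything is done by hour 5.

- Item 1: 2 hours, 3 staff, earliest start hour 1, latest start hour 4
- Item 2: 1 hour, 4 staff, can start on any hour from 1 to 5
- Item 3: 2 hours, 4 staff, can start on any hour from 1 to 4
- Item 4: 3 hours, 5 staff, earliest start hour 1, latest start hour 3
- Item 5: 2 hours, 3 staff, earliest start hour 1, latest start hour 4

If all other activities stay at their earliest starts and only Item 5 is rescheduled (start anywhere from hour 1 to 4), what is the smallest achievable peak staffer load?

16

Item 5@1: h1:19  h2:15  h3:5  h4:0  h5:0 → peak 19
Item 5@2: h1:16  h2:15  h3:8  h4:0  h5:0 → peak 16
Item 5@3: h1:16  h2:12  h3:8  h4:3  h5:0 → peak 16
Item 5@4: h1:16  h2:12  h3:5  h4:3  h5:3 → peak 16
Best is Item 5@2, peak 16.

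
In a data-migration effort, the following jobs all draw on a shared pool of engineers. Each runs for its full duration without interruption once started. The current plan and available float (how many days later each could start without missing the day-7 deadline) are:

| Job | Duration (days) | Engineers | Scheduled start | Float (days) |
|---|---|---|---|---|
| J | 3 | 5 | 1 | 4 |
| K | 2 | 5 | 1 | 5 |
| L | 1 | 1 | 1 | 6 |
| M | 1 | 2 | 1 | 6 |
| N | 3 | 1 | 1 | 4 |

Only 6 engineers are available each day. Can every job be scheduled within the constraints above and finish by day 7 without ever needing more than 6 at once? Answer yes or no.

yes

Schedule J@1, K@4, L@1, M@6, N@2: d1:6  d2:6  d3:6  d4:6  d5:5  d6:2  d7:0 — peak 6 ≤ 6.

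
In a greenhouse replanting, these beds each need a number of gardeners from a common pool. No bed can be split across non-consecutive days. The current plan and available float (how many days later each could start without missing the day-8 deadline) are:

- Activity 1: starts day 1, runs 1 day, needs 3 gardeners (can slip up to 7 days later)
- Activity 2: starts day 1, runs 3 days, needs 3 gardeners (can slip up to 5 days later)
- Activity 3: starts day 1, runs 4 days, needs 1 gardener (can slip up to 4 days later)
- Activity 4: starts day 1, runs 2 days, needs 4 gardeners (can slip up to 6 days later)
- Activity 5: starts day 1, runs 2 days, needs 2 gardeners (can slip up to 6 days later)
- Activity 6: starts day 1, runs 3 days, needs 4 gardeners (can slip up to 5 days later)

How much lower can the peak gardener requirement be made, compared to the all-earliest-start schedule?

Early-start peak: d1:17  d2:14  d3:8  d4:1  d5:0  d6:0  d7:0  d8:0 ⇒ 17.
Leveled (Activity 1@1, Activity 2@1, Activity 3@2, Activity 4@4, Activity 5@2, Activity 6@6): d1:6  d2:6  d3:6  d4:5  d5:5  d6:4  d7:4  d8:4 ⇒ 6.
Reduction 17 − 6 = 11.

11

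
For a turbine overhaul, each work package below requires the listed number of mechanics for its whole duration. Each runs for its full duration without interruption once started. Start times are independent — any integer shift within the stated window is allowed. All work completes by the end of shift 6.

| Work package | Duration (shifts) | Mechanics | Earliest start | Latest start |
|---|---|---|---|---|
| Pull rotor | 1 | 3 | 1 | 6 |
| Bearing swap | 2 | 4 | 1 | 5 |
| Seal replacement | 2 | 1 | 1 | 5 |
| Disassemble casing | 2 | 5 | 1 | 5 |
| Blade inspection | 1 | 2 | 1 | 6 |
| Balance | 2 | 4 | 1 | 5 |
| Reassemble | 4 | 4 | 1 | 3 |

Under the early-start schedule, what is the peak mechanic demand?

23

Early-start schedule: Pull rotor@1, Bearing swap@1, Seal replacement@1, Disassemble casing@1, Blade inspection@1, Balance@1, Reassemble@1.
Load per shift: shift 1: 23, shift 2: 18, shift 3: 4, shift 4: 4, shift 5: 0, shift 6: 0.
Peak is 23.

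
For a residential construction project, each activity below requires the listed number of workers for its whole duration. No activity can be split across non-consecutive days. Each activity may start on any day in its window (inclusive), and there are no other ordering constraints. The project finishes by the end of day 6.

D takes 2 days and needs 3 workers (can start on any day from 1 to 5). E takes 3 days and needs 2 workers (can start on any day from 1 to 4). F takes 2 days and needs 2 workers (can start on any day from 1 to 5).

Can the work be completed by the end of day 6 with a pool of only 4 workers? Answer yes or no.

yes

Schedule D@1, E@3, F@3: d1:3  d2:3  d3:4  d4:4  d5:2  d6:0 — peak 4 ≤ 4.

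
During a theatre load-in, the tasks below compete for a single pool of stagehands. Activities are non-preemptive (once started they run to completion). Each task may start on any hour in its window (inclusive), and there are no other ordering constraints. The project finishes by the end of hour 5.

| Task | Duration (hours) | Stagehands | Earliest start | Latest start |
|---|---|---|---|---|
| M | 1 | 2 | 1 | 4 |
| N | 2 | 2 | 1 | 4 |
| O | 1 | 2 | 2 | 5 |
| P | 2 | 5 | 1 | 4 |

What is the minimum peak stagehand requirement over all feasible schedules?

5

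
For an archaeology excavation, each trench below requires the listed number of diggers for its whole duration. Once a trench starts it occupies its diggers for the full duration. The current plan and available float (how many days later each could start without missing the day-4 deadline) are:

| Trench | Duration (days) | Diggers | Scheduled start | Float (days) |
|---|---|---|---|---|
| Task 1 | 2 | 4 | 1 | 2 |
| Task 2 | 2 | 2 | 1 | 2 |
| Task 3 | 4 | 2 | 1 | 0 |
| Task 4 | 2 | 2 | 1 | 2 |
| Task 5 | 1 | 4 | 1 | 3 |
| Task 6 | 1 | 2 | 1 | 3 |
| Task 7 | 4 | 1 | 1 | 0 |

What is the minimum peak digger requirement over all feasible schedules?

Early-start (Task 1@1, Task 2@1, Task 3@1, Task 4@1, Task 5@1, Task 6@1, Task 7@1) gives peak 17: d1:17  d2:11  d3:3  d4:3.
Shift Task 4→3, Task 5→3, Task 6→4.
Schedule Task 1@1, Task 2@1, Task 3@1, Task 4@3, Task 5@3, Task 6@4, Task 7@1: d1:9  d2:9  d3:9  d4:7 — peak 9.
Total digger-days = 34 over 4 days ⇒ peak ≥ ⌈34/4⌉ = 9, so 9 is optimal.

9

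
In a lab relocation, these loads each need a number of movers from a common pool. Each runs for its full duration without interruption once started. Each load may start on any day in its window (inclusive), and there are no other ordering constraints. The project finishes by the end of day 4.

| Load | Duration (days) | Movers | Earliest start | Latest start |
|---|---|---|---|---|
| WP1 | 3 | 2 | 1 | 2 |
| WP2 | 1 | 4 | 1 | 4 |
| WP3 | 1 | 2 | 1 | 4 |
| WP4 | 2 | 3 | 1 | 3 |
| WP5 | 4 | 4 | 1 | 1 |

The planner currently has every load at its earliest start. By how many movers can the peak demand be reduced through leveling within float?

6

Early-start peak: d1:15  d2:9  d3:6  d4:4 ⇒ 15.
Leveled (WP1@1, WP2@4, WP3@1, WP4@2, WP5@1): d1:8  d2:9  d3:9  d4:8 ⇒ 9.
Reduction 15 − 9 = 6.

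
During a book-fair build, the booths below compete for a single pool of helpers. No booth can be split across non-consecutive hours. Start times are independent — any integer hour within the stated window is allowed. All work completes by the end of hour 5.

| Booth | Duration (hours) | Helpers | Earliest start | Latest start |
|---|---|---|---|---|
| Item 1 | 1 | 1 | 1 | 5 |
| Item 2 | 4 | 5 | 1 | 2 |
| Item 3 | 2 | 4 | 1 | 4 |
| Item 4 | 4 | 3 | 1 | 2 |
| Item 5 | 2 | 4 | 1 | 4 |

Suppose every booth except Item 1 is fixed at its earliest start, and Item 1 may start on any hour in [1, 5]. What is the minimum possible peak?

Item 1@1: h1:17  h2:16  h3:8  h4:8  h5:0 → peak 17
Item 1@2: h1:16  h2:17  h3:8  h4:8  h5:0 → peak 17
Item 1@3: h1:16  h2:16  h3:9  h4:8  h5:0 → peak 16
Item 1@4: h1:16  h2:16  h3:8  h4:9  h5:0 → peak 16
Item 1@5: h1:16  h2:16  h3:8  h4:8  h5:1 → peak 16
Best is Item 1@3, peak 16.

16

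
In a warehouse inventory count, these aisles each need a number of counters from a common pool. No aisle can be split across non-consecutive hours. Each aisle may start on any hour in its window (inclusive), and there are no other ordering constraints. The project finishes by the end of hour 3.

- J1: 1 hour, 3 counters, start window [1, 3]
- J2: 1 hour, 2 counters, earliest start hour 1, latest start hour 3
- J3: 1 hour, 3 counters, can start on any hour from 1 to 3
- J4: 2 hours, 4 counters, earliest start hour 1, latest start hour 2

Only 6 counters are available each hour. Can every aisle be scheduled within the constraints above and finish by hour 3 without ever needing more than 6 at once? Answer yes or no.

yes

Schedule J1@1, J2@2, J3@1, J4@2: h1:6  h2:6  h3:4 — peak 6 ≤ 6.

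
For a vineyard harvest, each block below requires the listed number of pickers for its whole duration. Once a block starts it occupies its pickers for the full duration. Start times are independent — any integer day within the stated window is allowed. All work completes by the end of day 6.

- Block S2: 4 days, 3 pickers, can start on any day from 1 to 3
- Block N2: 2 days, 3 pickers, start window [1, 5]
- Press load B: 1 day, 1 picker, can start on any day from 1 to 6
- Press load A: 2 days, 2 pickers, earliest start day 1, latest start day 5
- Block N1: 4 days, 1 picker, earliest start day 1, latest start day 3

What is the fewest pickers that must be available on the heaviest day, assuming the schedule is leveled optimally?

5

Early-start (Block S2@1, Block N2@1, Press load B@1, Press load A@1, Block N1@1) gives peak 10: d1:10  d2:9  d3:4  d4:4  d5:0  d6:0.
Shift Block N2→5, Press load A→5.
Schedule Block S2@1, Block N2@5, Press load B@1, Press load A@5, Block N1@1: d1:5  d2:4  d3:4  d4:4  d5:5  d6:5 — peak 5.
Total picker-days = 27 over 6 days ⇒ peak ≥ ⌈27/6⌉ = 5, so 5 is optimal.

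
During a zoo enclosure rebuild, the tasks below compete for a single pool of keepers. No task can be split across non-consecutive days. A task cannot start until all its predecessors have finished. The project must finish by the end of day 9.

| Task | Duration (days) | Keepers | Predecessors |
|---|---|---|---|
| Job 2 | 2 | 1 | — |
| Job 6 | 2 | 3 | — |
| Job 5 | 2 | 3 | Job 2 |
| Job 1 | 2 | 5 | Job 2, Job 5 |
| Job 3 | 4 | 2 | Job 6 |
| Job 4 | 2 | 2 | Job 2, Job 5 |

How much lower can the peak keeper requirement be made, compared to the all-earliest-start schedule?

Early-start peak: d1:4  d2:4  d3:5  d4:5  d5:9  d6:9  d7:0  d8:0  d9:0 ⇒ 9.
Leveled (Job 2@1, Job 6@1, Job 5@3, Job 1@7, Job 3@3, Job 4@5): d1:4  d2:4  d3:5  d4:5  d5:4  d6:4  d7:5  d8:5  d9:0 ⇒ 5.
Reduction 9 − 5 = 4.

4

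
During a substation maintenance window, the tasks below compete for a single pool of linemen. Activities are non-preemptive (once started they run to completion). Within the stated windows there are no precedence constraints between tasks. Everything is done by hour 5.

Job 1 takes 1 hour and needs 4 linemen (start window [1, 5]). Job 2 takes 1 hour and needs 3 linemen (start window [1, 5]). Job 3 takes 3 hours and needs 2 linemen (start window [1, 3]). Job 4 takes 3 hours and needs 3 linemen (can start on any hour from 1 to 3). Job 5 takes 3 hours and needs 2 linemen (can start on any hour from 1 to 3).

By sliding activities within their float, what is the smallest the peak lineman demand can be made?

7

Early-start (Job 1@1, Job 2@1, Job 3@1, Job 4@1, Job 5@1) gives peak 14: h1:14  h2:7  h3:7  h4:0  h5:0.
Shift Job 3→2, Job 4→2, Job 5→2.
Schedule Job 1@1, Job 2@1, Job 3@2, Job 4@2, Job 5@2: h1:7  h2:7  h3:7  h4:7  h5:0 — peak 7.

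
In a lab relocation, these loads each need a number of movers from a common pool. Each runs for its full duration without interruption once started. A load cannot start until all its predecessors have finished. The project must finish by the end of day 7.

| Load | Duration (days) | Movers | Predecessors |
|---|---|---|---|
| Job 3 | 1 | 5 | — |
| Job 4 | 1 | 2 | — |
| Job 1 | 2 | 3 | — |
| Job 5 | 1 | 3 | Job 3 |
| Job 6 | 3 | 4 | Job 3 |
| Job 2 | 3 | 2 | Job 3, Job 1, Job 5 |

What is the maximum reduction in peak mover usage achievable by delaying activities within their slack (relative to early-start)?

4

Early-start peak: d1:10  d2:10  d3:6  d4:6  d5:2  d6:0  d7:0 ⇒ 10.
Leveled (Job 3@1, Job 4@2, Job 1@2, Job 5@3, Job 6@4, Job 2@4): d1:5  d2:5  d3:6  d4:6  d5:6  d6:6  d7:0 ⇒ 6.
Reduction 10 − 6 = 4.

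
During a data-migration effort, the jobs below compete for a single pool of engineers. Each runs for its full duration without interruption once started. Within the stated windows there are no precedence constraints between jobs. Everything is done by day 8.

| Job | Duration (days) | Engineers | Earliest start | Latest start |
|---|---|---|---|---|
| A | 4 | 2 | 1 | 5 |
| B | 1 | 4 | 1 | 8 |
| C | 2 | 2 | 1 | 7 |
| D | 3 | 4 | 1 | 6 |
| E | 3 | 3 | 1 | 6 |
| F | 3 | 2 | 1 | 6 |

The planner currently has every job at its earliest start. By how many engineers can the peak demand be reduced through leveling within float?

11

Early-start peak: d1:17  d2:13  d3:11  d4:2  d5:0  d6:0  d7:0  d8:0 ⇒ 17.
Leveled (A@1, B@5, C@4, D@1, E@6, F@6): d1:6  d2:6  d3:6  d4:4  d5:6  d6:5  d7:5  d8:5 ⇒ 6.
Reduction 17 − 6 = 11.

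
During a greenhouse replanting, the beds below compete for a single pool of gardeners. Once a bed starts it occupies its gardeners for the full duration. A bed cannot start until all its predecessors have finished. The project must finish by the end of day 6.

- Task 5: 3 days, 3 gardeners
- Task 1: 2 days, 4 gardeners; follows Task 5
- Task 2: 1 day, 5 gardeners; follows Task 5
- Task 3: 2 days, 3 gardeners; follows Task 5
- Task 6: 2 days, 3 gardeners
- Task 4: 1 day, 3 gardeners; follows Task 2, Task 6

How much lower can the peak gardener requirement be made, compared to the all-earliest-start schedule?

Early-start peak: d1:6  d2:6  d3:3  d4:12  d5:10  d6:0 ⇒ 12.
Leveled (Task 5@1, Task 1@5, Task 2@4, Task 3@4, Task 6@1, Task 4@6): d1:6  d2:6  d3:3  d4:8  d5:7  d6:7 ⇒ 8.
Reduction 12 − 8 = 4.

4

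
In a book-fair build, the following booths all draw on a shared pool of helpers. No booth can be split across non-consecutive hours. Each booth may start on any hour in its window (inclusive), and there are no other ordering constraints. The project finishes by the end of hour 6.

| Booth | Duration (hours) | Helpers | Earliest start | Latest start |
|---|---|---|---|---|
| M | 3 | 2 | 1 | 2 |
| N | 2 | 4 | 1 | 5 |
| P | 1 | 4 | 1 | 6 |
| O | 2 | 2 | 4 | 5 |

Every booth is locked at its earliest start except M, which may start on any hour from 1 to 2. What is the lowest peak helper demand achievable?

M@1: h1:10  h2:6  h3:2  h4:2  h5:2  h6:0 → peak 10
M@2: h1:8  h2:6  h3:2  h4:4  h5:2  h6:0 → peak 8
Best is M@2, peak 8.

8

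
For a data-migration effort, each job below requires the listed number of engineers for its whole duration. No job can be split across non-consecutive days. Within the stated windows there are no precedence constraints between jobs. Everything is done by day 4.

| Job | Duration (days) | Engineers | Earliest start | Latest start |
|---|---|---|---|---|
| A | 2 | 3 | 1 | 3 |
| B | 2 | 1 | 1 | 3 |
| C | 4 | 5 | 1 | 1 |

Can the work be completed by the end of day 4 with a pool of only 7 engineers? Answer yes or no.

The minimum achievable peak is 8; 7 < 8, so no feasible schedule stays within the cap.

no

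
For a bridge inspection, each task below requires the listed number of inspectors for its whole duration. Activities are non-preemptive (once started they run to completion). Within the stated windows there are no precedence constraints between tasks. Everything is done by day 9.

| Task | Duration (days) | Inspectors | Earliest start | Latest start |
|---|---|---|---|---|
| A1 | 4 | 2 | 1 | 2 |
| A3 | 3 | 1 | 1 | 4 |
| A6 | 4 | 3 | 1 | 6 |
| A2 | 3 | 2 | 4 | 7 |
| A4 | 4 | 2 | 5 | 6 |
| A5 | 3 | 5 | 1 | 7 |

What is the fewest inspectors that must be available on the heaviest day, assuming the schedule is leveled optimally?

Early-start (A1@1, A3@1, A6@1, A2@4, A4@5, A5@1) gives peak 11: d1:11  d2:11  d3:11  d4:7  d5:4  d6:4  d7:2  d8:2  d9:0.
Shift A5→7.
Schedule A1@1, A3@1, A6@1, A2@4, A4@5, A5@7: d1:6  d2:6  d3:6  d4:7  d5:4  d6:4  d7:7  d8:7  d9:5 — peak 7.

7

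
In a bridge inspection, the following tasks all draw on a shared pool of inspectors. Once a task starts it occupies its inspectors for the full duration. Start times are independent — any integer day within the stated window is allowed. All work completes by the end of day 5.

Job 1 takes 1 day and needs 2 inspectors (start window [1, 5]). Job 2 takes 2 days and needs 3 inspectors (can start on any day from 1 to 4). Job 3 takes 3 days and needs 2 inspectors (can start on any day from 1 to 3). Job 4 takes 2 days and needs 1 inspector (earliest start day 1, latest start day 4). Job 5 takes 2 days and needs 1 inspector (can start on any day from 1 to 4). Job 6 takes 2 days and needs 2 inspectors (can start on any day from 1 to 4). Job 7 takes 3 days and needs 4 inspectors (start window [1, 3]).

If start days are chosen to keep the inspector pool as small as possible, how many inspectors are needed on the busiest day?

Early-start (Job 1@1, Job 2@1, Job 3@1, Job 4@1, Job 5@1, Job 6@1, Job 7@1) gives peak 15: d1:15  d2:13  d3:6  d4:0  d5:0.
Shift Job 4→2, Job 5→4, Job 6→4, Job 7→3.
Schedule Job 1@1, Job 2@1, Job 3@1, Job 4@2, Job 5@4, Job 6@4, Job 7@3: d1:7  d2:6  d3:7  d4:7  d5:7 — peak 7.
Total inspector-days = 34 over 5 days ⇒ peak ≥ ⌈34/5⌉ = 7, so 7 is optimal.

7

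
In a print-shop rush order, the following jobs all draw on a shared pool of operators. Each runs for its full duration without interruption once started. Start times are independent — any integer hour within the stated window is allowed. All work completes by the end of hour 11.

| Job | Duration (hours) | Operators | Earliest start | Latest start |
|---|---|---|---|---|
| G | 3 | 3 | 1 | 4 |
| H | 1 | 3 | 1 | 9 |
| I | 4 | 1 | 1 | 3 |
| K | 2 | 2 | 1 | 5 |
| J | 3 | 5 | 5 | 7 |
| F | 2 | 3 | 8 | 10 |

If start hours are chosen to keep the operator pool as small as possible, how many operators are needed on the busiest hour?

Early-start (G@1, H@1, I@1, K@1, J@5, F@8) gives peak 9: h1:9  h2:6  h3:4  h4:1  h5:5  h6:5  h7:5  h8:3  h9:3  h10:0  h11:0.
Shift H→4, K→5, J→7, F→10.
Schedule G@1, H@4, I@1, K@5, J@7, F@10: h1:4  h2:4  h3:4  h4:4  h5:2  h6:2  h7:5  h8:5  h9:5  h10:3  h11:3 — peak 5.

5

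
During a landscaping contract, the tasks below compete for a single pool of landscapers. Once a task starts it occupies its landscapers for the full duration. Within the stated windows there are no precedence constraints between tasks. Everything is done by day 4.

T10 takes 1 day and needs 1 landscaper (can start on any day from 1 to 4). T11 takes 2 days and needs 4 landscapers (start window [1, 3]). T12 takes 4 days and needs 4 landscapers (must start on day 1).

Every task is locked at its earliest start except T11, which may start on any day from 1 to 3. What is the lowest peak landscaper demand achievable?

T11@1: d1:9  d2:8  d3:4  d4:4 → peak 9
T11@2: d1:5  d2:8  d3:8  d4:4 → peak 8
T11@3: d1:5  d2:4  d3:8  d4:8 → peak 8
Best is T11@2, peak 8.

8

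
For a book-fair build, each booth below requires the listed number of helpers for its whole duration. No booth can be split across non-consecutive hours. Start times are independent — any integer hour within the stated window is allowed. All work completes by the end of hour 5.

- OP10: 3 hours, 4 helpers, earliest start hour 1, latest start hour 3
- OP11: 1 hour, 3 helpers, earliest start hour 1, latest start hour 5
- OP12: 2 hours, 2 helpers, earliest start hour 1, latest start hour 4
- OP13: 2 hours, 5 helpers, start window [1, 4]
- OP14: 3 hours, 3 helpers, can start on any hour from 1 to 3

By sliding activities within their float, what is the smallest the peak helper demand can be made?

9

Early-start (OP10@1, OP11@1, OP12@1, OP13@1, OP14@1) gives peak 17: h1:17  h2:14  h3:7  h4:0  h5:0.
Shift OP13→4, OP14→2.
Schedule OP10@1, OP11@1, OP12@1, OP13@4, OP14@2: h1:9  h2:9  h3:7  h4:8  h5:5 — peak 9.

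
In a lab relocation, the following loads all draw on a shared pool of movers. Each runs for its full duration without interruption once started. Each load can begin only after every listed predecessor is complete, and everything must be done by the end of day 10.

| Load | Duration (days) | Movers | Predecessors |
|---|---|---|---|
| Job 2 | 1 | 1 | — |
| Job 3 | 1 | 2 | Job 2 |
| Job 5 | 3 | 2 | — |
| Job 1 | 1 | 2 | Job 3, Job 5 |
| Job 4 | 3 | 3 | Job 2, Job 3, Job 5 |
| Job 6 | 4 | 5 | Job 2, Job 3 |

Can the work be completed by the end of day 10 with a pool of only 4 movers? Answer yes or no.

The minimum achievable peak is 5; 4 < 5, so no feasible schedule stays within the cap.

no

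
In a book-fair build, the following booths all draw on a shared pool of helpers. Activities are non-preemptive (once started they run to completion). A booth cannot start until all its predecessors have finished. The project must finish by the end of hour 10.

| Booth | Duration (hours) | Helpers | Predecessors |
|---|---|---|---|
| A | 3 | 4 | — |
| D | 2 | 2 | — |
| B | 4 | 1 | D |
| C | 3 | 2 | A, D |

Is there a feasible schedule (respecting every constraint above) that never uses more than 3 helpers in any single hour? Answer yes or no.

The minimum achievable peak is 4; 3 < 4, so no feasible schedule stays within the cap.

no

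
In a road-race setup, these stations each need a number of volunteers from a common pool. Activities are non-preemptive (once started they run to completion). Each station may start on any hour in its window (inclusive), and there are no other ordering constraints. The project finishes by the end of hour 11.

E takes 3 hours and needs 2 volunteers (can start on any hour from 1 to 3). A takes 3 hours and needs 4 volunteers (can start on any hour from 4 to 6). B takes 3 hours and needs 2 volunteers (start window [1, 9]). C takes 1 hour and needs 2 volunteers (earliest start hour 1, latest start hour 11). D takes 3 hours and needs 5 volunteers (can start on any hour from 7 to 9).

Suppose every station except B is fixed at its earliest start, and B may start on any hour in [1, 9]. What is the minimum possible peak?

6

B@1: h1:6  h2:4  h3:4  h4:4  h5:4  h6:4  h7:5  h8:5  h9:5  h10:0  h11:0 → peak 6
B@2: h1:4  h2:4  h3:4  h4:6  h5:4  h6:4  h7:5  h8:5  h9:5  h10:0  h11:0 → peak 6
B@3: h1:4  h2:2  h3:4  h4:6  h5:6  h6:4  h7:5  h8:5  h9:5  h10:0  h11:0 → peak 6
B@4: h1:4  h2:2  h3:2  h4:6  h5:6  h6:6  h7:5  h8:5  h9:5  h10:0  h11:0 → peak 6
B@5: h1:4  h2:2  h3:2  h4:4  h5:6  h6:6  h7:7  h8:5  h9:5  h10:0  h11:0 → peak 7
B@6: h1:4  h2:2  h3:2  h4:4  h5:4  h6:6  h7:7  h8:7  h9:5  h10:0  h11:0 → peak 7
B@7: h1:4  h2:2  h3:2  h4:4  h5:4  h6:4  h7:7  h8:7  h9:7  h10:0  h11:0 → peak 7
B@8: h1:4  h2:2  h3:2  h4:4  h5:4  h6:4  h7:5  h8:7  h9:7  h10:2  h11:0 → peak 7
B@9: h1:4  h2:2  h3:2  h4:4  h5:4  h6:4  h7:5  h8:5  h9:7  h10:2  h11:2 → peak 7
Best is B@1, peak 6.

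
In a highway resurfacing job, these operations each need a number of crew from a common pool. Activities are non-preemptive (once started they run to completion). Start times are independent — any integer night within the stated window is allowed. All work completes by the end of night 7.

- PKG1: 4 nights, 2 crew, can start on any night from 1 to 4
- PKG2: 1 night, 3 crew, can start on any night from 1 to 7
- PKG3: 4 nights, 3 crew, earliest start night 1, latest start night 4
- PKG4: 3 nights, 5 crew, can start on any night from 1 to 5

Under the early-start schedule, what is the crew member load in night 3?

10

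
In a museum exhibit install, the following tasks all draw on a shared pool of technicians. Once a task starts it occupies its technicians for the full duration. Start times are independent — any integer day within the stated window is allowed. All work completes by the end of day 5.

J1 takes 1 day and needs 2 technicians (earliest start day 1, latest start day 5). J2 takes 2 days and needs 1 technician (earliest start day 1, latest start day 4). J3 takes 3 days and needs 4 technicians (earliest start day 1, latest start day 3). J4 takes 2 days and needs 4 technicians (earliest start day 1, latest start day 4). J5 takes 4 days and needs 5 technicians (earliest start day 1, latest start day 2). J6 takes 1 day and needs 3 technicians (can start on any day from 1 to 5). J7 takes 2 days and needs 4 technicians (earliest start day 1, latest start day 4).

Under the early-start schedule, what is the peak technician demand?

23

Early-start schedule: J1@1, J2@1, J3@1, J4@1, J5@1, J6@1, J7@1.
Load per day: day 1: 23, day 2: 18, day 3: 9, day 4: 5, day 5: 0.
Peak is 23.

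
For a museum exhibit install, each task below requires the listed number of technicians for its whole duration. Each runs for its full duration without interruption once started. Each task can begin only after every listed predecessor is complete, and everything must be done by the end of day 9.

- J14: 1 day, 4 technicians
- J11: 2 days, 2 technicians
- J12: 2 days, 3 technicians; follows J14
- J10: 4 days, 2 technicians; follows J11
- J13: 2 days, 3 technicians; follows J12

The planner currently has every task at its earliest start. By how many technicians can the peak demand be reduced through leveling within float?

Early-start peak: d1:6  d2:5  d3:5  d4:5  d5:5  d6:2  d7:0  d8:0  d9:0 ⇒ 6.
Leveled (J14@1, J11@2, J12@2, J10@4, J13@4): d1:4  d2:5  d3:5  d4:5  d5:5  d6:2  d7:2  d8:0  d9:0 ⇒ 5.
Reduction 6 − 5 = 1.

1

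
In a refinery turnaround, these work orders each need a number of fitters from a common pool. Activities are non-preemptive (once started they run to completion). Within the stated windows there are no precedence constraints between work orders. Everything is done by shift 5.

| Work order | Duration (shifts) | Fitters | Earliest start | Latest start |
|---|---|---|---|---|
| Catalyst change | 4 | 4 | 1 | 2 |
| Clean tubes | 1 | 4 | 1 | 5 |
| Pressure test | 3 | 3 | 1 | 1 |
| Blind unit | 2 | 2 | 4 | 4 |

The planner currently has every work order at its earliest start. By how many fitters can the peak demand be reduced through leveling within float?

Early-start peak: s1:11  s2:7  s3:7  s4:6  s5:2 ⇒ 11.
Leveled (Catalyst change@1, Clean tubes@5, Pressure test@1, Blind unit@4): s1:7  s2:7  s3:7  s4:6  s5:6 ⇒ 7.
Reduction 11 − 7 = 4.

4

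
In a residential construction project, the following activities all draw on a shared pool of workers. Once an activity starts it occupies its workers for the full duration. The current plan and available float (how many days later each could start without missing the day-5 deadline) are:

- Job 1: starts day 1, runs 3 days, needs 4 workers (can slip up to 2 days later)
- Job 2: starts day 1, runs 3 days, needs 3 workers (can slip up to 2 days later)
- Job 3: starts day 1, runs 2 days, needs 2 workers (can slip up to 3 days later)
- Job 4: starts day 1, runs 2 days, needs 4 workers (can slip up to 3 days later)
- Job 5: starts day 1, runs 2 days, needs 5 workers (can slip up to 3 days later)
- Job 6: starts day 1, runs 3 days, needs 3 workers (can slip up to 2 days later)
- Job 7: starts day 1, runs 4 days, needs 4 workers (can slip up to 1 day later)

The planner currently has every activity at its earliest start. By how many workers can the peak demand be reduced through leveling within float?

Early-start peak: d1:25  d2:25  d3:14  d4:4  d5:0 ⇒ 25.
Leveled (Job 1@1, Job 2@1, Job 3@4, Job 4@1, Job 5@4, Job 6@3, Job 7@1): d1:15  d2:15  d3:14  d4:14  d5:10 ⇒ 15.
Reduction 25 − 15 = 10.

10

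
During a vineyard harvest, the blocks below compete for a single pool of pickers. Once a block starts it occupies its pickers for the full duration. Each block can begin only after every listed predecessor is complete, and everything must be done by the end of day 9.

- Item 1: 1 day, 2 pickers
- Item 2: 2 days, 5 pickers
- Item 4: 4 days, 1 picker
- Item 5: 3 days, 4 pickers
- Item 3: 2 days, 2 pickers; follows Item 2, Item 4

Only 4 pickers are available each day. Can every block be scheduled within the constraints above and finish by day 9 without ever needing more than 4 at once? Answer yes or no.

The minimum achievable peak is 5; 4 < 5, so no feasible schedule stays within the cap.

no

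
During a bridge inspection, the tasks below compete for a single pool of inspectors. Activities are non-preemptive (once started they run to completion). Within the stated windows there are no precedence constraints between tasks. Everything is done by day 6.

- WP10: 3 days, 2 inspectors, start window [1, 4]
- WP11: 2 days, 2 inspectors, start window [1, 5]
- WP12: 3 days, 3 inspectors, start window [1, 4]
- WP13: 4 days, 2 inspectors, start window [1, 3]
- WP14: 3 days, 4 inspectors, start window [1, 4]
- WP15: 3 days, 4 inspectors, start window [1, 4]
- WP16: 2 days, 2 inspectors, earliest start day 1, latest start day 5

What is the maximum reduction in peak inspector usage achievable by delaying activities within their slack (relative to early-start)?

9

Early-start peak: d1:19  d2:19  d3:15  d4:2  d5:0  d6:0 ⇒ 19.
Leveled (WP10@1, WP11@1, WP12@1, WP13@1, WP14@4, WP15@4, WP16@5): d1:9  d2:9  d3:7  d4:10  d5:10  d6:10 ⇒ 10.
Reduction 19 − 10 = 9.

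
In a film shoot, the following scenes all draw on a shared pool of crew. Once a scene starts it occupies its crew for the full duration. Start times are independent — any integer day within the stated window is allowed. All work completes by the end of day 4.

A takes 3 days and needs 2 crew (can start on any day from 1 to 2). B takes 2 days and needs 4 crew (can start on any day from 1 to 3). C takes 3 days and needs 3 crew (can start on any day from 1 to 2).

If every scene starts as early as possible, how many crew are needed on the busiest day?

9

Early-start schedule: A@1, B@1, C@1.
Load per day: day 1: 9, day 2: 9, day 3: 5, day 4: 0.
Peak is 9.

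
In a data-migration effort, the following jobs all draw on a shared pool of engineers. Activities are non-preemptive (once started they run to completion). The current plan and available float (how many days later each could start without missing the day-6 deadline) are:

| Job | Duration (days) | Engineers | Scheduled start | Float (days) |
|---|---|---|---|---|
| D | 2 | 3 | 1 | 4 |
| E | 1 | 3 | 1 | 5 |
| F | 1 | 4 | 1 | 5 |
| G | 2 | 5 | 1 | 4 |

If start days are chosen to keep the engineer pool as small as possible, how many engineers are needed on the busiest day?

5

Early-start (D@1, E@1, F@1, G@1) gives peak 15: d1:15  d2:8  d3:0  d4:0  d5:0  d6:0.
Shift E→3, F→4, G→5.
Schedule D@1, E@3, F@4, G@5: d1:3  d2:3  d3:3  d4:4  d5:5  d6:5 — peak 5.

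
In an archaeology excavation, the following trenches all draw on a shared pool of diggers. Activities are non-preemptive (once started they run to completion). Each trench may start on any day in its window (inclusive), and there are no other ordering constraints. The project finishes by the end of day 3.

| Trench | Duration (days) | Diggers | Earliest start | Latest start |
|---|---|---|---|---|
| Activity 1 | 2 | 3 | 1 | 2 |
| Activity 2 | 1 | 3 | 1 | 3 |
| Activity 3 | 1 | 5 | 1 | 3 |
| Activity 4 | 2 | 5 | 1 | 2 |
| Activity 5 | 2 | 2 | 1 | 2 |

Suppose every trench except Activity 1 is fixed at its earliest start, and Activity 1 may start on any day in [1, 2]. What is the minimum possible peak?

Activity 1@1: d1:18  d2:10  d3:0 → peak 18
Activity 1@2: d1:15  d2:10  d3:3 → peak 15
Best is Activity 1@2, peak 15.

15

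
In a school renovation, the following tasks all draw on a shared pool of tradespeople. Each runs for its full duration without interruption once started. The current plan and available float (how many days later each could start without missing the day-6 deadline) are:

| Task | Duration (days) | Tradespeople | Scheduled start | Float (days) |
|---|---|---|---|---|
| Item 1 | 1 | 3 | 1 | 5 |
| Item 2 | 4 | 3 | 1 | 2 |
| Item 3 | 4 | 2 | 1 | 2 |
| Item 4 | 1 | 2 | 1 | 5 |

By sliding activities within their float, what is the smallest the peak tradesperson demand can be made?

5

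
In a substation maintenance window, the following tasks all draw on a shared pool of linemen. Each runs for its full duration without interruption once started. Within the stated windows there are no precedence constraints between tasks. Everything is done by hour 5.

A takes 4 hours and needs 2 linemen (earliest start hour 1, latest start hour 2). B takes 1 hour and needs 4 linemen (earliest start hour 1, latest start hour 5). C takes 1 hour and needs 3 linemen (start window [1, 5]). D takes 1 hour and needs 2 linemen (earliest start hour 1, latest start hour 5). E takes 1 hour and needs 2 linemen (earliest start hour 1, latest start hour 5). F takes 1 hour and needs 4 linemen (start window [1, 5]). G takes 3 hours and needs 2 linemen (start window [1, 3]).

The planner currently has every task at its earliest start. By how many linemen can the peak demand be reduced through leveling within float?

Early-start peak: h1:19  h2:4  h3:4  h4:2  h5:0 ⇒ 19.
Leveled (A@1, B@1, C@2, D@3, E@4, F@5, G@3): h1:6  h2:5  h3:6  h4:6  h5:6 ⇒ 6.
Reduction 19 − 6 = 13.

13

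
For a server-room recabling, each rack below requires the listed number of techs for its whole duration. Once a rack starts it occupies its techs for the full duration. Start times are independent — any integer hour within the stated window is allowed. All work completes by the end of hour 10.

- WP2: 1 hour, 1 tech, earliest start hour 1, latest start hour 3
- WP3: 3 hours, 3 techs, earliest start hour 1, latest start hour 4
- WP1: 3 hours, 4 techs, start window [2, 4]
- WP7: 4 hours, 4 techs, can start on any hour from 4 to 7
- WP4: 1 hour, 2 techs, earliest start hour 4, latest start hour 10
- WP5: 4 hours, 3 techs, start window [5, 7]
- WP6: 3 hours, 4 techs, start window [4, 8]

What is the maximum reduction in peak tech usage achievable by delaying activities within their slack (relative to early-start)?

6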